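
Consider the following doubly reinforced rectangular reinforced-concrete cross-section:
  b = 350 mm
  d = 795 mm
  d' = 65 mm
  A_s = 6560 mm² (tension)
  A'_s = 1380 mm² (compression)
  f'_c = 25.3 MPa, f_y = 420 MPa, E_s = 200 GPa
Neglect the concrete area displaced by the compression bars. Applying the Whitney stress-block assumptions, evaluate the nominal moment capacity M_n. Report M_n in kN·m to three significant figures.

Assume both tension and compression steel yield.
Net tension couple steel: A_s − A'_s = 5180 mm².
a = (A_s − A'_s) f_y / (0.85 f'_c b) = 2175600/(0.85 × 25.3 × 350) = 289.05 mm.
c = a/β₁ = 289.05/0.85 = 340.06 mm; ε'_s = 0.003(c − d')/c = 0.0024 ≥ f_y/E_s = 0.0021, so compression steel does yield.
M_n = (A_s − A'_s) f_y (d − a/2) + A'_s f_y (d − d') = [2175600 × (795 − 144.525) + 579600 × (795 − 65)] × 10⁻⁶ = 1415.17 + 423.11 = 1838.28 kN·m.

M_n ≈ 1840 kN·m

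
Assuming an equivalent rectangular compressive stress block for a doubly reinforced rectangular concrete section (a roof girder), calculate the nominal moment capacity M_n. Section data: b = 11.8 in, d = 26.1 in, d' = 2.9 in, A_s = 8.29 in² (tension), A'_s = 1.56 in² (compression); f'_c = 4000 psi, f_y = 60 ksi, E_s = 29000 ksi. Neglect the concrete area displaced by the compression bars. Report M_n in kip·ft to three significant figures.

Assume both steels yield.
a = (A_s − A'_s) f_y/(0.85 f'_c b) = (8.29 − 1.56) × 60/(0.85 × 4 × 11.8) = 10.065 in.
c = a/β₁ = 10.065/0.85 = 11.841 in; ε'_s = 0.003(c − d')/c = 0.0023 ≥ ε_y = 0.0021, so the compression steel yields.
M_n = (A_s − A'_s) f_y (d − a/2) + A'_s f_y (d − d') = 403.8 × (26.1 − 5.0325) + 93.6 × (26.1 − 2.9) = 8507.1 + 2171.5 = 10678.6 kip·in = 10678.6/12 = 889.88 kip·ft.

M_n ≈ 890 kip·ft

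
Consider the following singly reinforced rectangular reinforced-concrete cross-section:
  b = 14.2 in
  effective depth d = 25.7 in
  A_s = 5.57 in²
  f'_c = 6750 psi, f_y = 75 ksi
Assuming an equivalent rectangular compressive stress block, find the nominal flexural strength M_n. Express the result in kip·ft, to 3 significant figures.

T = A_s f_y = 5.57 × 75 = 417.75 kips.
a = T/(0.85 f'_c b) = 417.75/(0.85 × 6.75 × 14.2) = 5.127 in.
M_n = T(d − a/2) = 417.75 × (25.7 − 2.5635) = 9665.3 kip·in = 9665.3/12 = 805.44 kip·ft.

M_n ≈ 805 kip·ft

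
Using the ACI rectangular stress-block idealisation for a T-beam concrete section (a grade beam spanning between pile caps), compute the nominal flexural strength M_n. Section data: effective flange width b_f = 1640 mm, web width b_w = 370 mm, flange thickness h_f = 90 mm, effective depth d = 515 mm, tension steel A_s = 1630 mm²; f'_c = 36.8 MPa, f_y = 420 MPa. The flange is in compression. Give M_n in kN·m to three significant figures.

M_n ≈ 348 kN·m

Tension: T = A_s f_y = 1630 × 420 = 684600 N.
Try a within the flange: a = T/(0.85 f'_c b_f) = 684600/(0.85 × 36.8 × 1640) = 13.35 mm.
Since a = 13.35 ≤ h_f = 90 mm, the stress block lies entirely in the flange; analyse as a rectangular beam of width b_f.
M_n = T(d − a/2) = 684600 × (515 − 6.675) = 348.00 × 10⁶ N·mm.
M_n = 348.00 kN·m.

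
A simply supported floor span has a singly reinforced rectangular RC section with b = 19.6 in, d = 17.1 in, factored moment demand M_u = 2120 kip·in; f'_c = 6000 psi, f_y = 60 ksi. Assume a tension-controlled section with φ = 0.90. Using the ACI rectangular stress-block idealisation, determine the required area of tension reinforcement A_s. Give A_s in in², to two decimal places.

A_s ≈ 2.40 in²

M_n = M_u/φ = 2120/0.90 = 2355.56 kip·in.
From M_n = 0.85 f'_c a b (d − a/2):
a = d − √(d² − 2M_n/(0.85 f'_c b)) = 17.1 − √(17.1² − 2 × 2355.56/(0.85 × 6 × 19.6)) = 1.439 in.
A_s = 0.85 f'_c a b / f_y = 0.85 × 6 × 1.439 × 19.6 / 60 = 2.397 in².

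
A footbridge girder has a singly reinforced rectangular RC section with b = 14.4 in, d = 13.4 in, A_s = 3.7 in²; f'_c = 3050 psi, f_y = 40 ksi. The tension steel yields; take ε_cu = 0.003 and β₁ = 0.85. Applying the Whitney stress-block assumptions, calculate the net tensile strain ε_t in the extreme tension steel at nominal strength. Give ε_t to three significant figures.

ε_t ≈ 0.00562

a = A_s f_y/(0.85 f'_c b) = 3.964 in.
β₁ = 0.85, so c = a/β₁ = 3.964/0.85 = 4.664 in.
From the linear strain diagram with ε_cu = 0.003: ε_t = 0.003 (d − c)/c = 0.003 × (13.4 − 4.664)/4.664 = 0.00562.
Since ε_t ≥ 0.005, the section is tension-controlled.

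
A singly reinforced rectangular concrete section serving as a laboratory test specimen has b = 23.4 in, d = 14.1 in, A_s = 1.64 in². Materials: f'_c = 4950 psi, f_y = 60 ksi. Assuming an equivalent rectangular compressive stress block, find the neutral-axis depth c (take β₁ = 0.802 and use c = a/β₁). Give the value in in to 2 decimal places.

T = A_s f_y = 1.64 × 60 = 98.4 kips.
a = T/(0.85 f'_c b) = 98.4/(0.85 × 4.95 × 23.4) = 0.9994 in.
With β₁ = 0.802, c = a/β₁ = 0.9994/0.802 = 1.25 in.

c ≈ 1.25 in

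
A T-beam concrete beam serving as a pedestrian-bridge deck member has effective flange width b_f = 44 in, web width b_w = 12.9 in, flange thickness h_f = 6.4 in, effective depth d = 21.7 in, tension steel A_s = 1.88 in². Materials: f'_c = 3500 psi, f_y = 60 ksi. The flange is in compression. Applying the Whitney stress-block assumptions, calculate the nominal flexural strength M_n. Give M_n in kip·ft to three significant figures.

Tension: T = A_s f_y = 1.88 × 60 = 112.8 kips.
Try a within the flange: a = T/(0.85 f'_c b_f) = 112.8/(0.85 × 3.5 × 44) = 0.862 in.
Since a = 0.862 ≤ h_f = 6.4 in, the stress block lies entirely in the flange; analyse as a rectangular beam of width b_f.
M_n = T(d − a/2) = 112.8 × (21.7 − 0.431) = 2399.1 kip·in.
M_n = 2399.1/12 = 199.93 kip·ft.

M_n ≈ 200 kip·ft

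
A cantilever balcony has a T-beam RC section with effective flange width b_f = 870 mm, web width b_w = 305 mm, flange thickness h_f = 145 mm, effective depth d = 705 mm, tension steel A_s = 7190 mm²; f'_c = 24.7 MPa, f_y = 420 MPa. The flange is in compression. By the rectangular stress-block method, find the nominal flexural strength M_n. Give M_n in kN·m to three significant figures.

M_n ≈ 1870 kN·m

Tension: T = A_s f_y = 7190 × 420 = 3019800 N.
Try a within the flange: a = T/(0.85 f'_c b_f) = 3019800/(0.85 × 24.7 × 870) = 165.33 mm.
a = 165.33 > h_f = 145 mm: the block extends into the web. Split into flange-overhang and web parts.
C_f = 0.85 f'_c (b_f − b_w) h_f = 0.85 × 24.7 × (870 − 305) × 145 = 1720015 N.
Remaining web compression depth: a_w = (T − C_f)/(0.85 f'_c b_w) = (3019800 − 1720015)/(0.85 × 24.7 × 305) = 202.98 mm.
M_n = C_f(d − h_f/2) + (T − C_f)(d − a_w/2) = 1720015 × (705 − 72.5) + 1299785 × (705 − 101.49) = 1087.91 + 784.43 = 1872.34 × 10⁶ N·mm.
M_n = 1872.34 kN·m.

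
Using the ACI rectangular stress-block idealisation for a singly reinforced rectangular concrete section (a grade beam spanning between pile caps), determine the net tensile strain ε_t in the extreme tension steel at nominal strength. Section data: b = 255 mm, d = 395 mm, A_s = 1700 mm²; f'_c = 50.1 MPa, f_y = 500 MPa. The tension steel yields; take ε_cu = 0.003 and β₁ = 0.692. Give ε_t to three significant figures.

ε_t ≈ 0.00748

a = A_s f_y/(0.85 f'_c b) = 78.27 mm.
β₁ = 0.692, so c = a/β₁ = 78.27/0.692 = 113.11 mm.
From the linear strain diagram with ε_cu = 0.003: ε_t = 0.003 (d − c)/c = 0.003 × (395 − 113.11)/113.11 = 0.00748.
Since ε_t ≥ 0.005, the section is tension-controlled.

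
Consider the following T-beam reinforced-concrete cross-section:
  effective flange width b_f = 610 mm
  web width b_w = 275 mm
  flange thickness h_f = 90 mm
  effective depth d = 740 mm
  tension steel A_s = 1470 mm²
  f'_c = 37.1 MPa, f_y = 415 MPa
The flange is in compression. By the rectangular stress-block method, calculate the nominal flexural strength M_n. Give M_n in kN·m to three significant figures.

M_n ≈ 442 kN·m

Tension: T = A_s f_y = 1470 × 415 = 610050 N.
Try a within the flange: a = T/(0.85 f'_c b_f) = 610050/(0.85 × 37.1 × 610) = 31.71 mm.
Since a = 31.71 ≤ h_f = 90 mm, the stress block lies entirely in the flange; analyse as a rectangular beam of width b_f.
M_n = T(d − a/2) = 610050 × (740 − 15.855) = 441.76 × 10⁶ N·mm.
M_n = 441.76 kN·m.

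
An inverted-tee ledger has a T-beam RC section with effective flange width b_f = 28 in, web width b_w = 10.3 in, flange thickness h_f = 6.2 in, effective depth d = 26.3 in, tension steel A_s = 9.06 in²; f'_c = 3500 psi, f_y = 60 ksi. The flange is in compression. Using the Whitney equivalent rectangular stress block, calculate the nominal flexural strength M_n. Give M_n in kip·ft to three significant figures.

Tension: T = A_s f_y = 9.06 × 60 = 543.6 kips.
Try a within the flange: a = T/(0.85 f'_c b_f) = 543.6/(0.85 × 3.5 × 28) = 6.526 in.
a = 6.526 > h_f = 6.2 in: the block extends into the web. Split into flange-overhang and web parts.
C_f = 0.85 f'_c (b_f − b_w) h_f = 0.85 × 3.5 × (28 − 10.3) × 6.2 = 326.5 kips.
Remaining web compression depth: a_w = (T − C_f)/(0.85 f'_c b_w) = (543.6 − 326.5)/(0.85 × 3.5 × 10.3) = 7.085 in.
M_n = C_f(d − h_f/2) + (T − C_f)(d − a_w/2) = 326.5 × (26.3 − 3.1) + 217.1 × (26.3 − 3.5425) = 7574.8 + 4940.7 = 12515.5 kip·in.
M_n = 12515.5/12 = 1042.96 kip·ft.

M_n ≈ 1040 kip·ft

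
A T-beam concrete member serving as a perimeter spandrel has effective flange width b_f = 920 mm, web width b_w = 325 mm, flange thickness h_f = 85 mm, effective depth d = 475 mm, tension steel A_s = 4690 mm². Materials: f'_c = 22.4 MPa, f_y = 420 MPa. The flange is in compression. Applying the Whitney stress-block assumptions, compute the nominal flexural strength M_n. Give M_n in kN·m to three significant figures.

Tension: T = A_s f_y = 4690 × 420 = 1969800 N.
Try a within the flange: a = T/(0.85 f'_c b_f) = 1969800/(0.85 × 22.4 × 920) = 112.45 mm.
a = 112.45 > h_f = 85 mm: the block extends into the web. Split into flange-overhang and web parts.
C_f = 0.85 f'_c (b_f − b_w) h_f = 0.85 × 22.4 × (920 − 325) × 85 = 962948 N.
Remaining web compression depth: a_w = (T − C_f)/(0.85 f'_c b_w) = (1969800 − 962948)/(0.85 × 22.4 × 325) = 162.71 mm.
M_n = C_f(d − h_f/2) + (T − C_f)(d − a_w/2) = 962948 × (475 − 42.5) + 1006852 × (475 − 81.355) = 416.48 + 396.34 = 812.82 × 10⁶ N·mm.
M_n = 812.82 kN·m.

M_n ≈ 813 kN·m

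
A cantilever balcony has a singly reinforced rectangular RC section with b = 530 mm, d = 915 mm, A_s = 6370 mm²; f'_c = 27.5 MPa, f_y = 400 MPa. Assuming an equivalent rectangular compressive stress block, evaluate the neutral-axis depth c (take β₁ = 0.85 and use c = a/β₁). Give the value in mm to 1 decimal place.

c ≈ 242.0 mm

T = A_s f_y = 6370 × 400 = 2548000 N = 2548 kN.
Setting C = 0.85 f'_c a b equal to T: a = 2548000/(0.85 × 27.5 × 530) = 205.670 mm.
With β₁ = 0.85, c = a/β₁ = 205.670/0.85 = 242.0 mm.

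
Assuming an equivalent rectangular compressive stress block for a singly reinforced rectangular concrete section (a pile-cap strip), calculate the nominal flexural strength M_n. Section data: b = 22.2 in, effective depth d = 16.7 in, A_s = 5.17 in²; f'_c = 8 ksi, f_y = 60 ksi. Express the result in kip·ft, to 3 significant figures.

T = A_s f_y = 5.17 × 60 = 310.2 kips.
a = T/(0.85 f'_c b) = 310.2/(0.85 × 8 × 22.2) = 2.055 in.
M_n = T(d − a/2) = 310.2 × (16.7 − 1.0275) = 4861.6 kip·in = 4861.6/12 = 405.13 kip·ft.

M_n ≈ 405 kip·ft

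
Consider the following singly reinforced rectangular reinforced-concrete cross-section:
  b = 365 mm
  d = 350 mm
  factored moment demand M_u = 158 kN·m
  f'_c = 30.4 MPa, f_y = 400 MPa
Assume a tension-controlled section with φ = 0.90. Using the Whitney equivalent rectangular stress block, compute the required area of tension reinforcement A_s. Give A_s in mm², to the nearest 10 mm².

A_s ≈ 1370 mm²

M_n = M_u/φ = 158/0.90 = 175.556 kN·m.
With M_n = 0.85 f'_c a b (d − a/2), solve the quadratic for a:
a = d − √(d² − 2M_n/(0.85 f'_c b)) = 350 − √(350² − 2 × 175.556×10⁶/(0.85 × 30.4 × 365)) = 57.98 mm.
A_s = 0.85 f'_c a b / f_y = 0.85 × 30.4 × 57.98 × 365 / 400 = 1367.1 mm².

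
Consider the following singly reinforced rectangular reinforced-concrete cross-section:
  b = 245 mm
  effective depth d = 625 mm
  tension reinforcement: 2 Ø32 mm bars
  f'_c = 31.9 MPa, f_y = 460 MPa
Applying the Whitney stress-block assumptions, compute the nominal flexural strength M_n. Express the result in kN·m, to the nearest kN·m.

A_s = 2 × 804 = 1608 mm².
T = A_s f_y = 1608 × 460 = 739680 N = 739.68 kN.
From C = T: a = T/(0.85 f'_c b) = 739680/(0.85 × 31.9 × 245) = 111.34 mm.
M_n = T(d − a/2) = 739.68 kN × (625 − 55.67) mm = 421.12 kN·m.

M_n ≈ 421 kN·m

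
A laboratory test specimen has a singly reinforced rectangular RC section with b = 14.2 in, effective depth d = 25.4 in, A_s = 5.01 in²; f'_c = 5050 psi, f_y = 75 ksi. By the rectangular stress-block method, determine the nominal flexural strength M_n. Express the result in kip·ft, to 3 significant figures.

M_n ≈ 699 kip·ft

T = A_s f_y = 5.01 × 75 = 375.75 kips.
a = T/(0.85 f'_c b) = 375.75/(0.85 × 5.05 × 14.2) = 6.165 in.
M_n = T(d − a/2) = 375.75 × (25.4 − 3.0825) = 8385.8 kip·in = 8385.8/12 = 698.82 kip·ft.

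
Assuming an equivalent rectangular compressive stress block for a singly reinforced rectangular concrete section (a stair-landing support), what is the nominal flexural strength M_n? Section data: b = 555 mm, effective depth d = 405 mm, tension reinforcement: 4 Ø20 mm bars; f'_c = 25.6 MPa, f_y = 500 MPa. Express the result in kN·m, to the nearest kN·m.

M_n ≈ 238 kN·m

A_s = 4 × 314 = 1256 mm².
T = A_s f_y = 1256 × 500 = 628000 N = 628 kN.
From C = T: a = T/(0.85 f'_c b) = 628000/(0.85 × 25.6 × 555) = 52.00 mm.
M_n = T(d − a/2) = 628 kN × (405 − 26) mm = 238.01 kN·m.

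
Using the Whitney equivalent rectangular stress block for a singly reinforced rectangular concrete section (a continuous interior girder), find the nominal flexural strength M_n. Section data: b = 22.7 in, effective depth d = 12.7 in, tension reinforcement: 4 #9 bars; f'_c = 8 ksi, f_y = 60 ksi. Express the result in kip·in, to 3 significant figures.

M_n ≈ 2860 kip·in

A_s = 4 × 1 = 4 in².
T = A_s f_y = 4 × 60 = 240 kips.
a = T/(0.85 f'_c b) = 240/(0.85 × 8 × 22.7) = 1.555 in.
M_n = T(d − a/2) = 240 × (12.7 − 0.7775) = 2861.4 kip·in.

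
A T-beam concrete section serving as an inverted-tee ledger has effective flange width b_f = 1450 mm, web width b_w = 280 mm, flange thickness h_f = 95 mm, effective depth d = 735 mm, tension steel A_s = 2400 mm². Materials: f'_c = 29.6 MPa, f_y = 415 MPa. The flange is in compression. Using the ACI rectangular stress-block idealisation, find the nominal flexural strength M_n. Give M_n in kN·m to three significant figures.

M_n ≈ 718 kN·m

Tension: T = A_s f_y = 2400 × 415 = 996000 N.
Try a within the flange: a = T/(0.85 f'_c b_f) = 996000/(0.85 × 29.6 × 1450) = 27.30 mm.
Since a = 27.30 ≤ h_f = 95 mm, the stress block lies entirely in the flange; analyse as a rectangular beam of width b_f.
M_n = T(d − a/2) = 996000 × (735 − 13.65) = 718.46 × 10⁶ N·mm.
M_n = 718.46 kN·m.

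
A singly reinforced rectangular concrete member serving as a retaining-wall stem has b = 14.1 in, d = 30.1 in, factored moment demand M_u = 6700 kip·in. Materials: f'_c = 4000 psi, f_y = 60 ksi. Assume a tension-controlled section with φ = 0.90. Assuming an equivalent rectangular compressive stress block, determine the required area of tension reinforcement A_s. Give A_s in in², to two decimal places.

M_n = M_u/φ = 6700/0.90 = 7444.44 kip·in.
From M_n = 0.85 f'_c a b (d − a/2):
a = d − √(d² − 2M_n/(0.85 f'_c b)) = 30.1 − √(30.1² − 2 × 7444.44/(0.85 × 4 × 14.1)) = 5.698 in.
A_s = 0.85 f'_c a b / f_y = 0.85 × 4 × 5.698 × 14.1 / 60 = 4.553 in².

A_s ≈ 4.55 in²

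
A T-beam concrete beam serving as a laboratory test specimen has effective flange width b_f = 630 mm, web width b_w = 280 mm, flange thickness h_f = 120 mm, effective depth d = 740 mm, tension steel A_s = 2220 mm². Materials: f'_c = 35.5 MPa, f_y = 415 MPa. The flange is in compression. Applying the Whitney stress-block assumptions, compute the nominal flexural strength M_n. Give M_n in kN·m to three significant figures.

Tension: T = A_s f_y = 2220 × 415 = 921300 N.
Try a within the flange: a = T/(0.85 f'_c b_f) = 921300/(0.85 × 35.5 × 630) = 48.46 mm.
Since a = 48.46 ≤ h_f = 120 mm, the stress block lies entirely in the flange; analyse as a rectangular beam of width b_f.
M_n = T(d − a/2) = 921300 × (740 − 24.23) = 659.44 × 10⁶ N·mm.
M_n = 659.44 kN·m.

M_n ≈ 659 kN·m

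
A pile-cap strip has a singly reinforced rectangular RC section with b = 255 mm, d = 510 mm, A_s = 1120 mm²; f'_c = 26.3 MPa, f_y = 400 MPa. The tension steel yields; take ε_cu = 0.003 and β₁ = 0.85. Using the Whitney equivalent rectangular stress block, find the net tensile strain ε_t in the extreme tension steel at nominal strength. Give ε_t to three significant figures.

ε_t ≈ 0.0135

a = A_s f_y/(0.85 f'_c b) = 78.59 mm.
β₁ = 0.85, so c = a/β₁ = 78.59/0.85 = 92.46 mm.
From the linear strain diagram with ε_cu = 0.003: ε_t = 0.003 (d − c)/c = 0.003 × (510 − 92.46)/92.46 = 0.0135.
Since ε_t ≥ 0.005, the section is tension-controlled.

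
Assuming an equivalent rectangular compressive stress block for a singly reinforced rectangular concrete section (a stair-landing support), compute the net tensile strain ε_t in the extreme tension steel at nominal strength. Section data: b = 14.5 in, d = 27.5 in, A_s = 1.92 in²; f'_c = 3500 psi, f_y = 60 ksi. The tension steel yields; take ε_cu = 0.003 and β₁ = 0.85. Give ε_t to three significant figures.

ε_t ≈ 0.0233

a = A_s f_y/(0.85 f'_c b) = 2.671 in.
β₁ = 0.85, so c = a/β₁ = 2.671/0.85 = 3.142 in.
From the linear strain diagram with ε_cu = 0.003: ε_t = 0.003 (d − c)/c = 0.003 × (27.5 − 3.142)/3.142 = 0.0233.
Since ε_t ≥ 0.005, the section is tension-controlled.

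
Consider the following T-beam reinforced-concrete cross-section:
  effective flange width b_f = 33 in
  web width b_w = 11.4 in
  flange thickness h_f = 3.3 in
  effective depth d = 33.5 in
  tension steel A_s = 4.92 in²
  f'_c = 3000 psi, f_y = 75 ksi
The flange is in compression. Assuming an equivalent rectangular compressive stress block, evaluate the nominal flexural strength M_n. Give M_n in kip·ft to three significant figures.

M_n ≈ 955 kip·ft

Tension: T = A_s f_y = 4.92 × 75 = 369 kips.
Try a within the flange: a = T/(0.85 f'_c b_f) = 369/(0.85 × 3 × 33) = 4.385 in.
a = 4.385 > h_f = 3.3 in: the block extends into the web. Split into flange-overhang and web parts.
C_f = 0.85 f'_c (b_f − b_w) h_f = 0.85 × 3 × (33 − 11.4) × 3.3 = 181.8 kips.
Remaining web compression depth: a_w = (T − C_f)/(0.85 f'_c b_w) = (369 − 181.8)/(0.85 × 3 × 11.4) = 6.440 in.
M_n = C_f(d − h_f/2) + (T − C_f)(d − a_w/2) = 181.8 × (33.5 − 1.65) + 187.2 × (33.5 − 3.22) = 5790.3 + 5668.4 = 11458.7 kip·in.
M_n = 11458.7/12 = 954.89 kip·ft.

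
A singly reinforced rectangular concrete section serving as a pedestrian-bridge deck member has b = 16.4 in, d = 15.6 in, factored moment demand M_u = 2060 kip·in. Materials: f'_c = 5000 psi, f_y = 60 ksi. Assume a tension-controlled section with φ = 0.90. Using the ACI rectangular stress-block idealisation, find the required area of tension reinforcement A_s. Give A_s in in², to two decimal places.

M_n = M_u/φ = 2060/0.90 = 2288.89 kip·in.
From M_n = 0.85 f'_c a b (d − a/2):
a = d − √(d² − 2M_n/(0.85 f'_c b)) = 15.6 − √(15.6² − 2 × 2288.89/(0.85 × 5 × 16.4)) = 2.270 in.
A_s = 0.85 f'_c a b / f_y = 0.85 × 5 × 2.270 × 16.4 / 60 = 2.637 in².

A_s ≈ 2.64 in²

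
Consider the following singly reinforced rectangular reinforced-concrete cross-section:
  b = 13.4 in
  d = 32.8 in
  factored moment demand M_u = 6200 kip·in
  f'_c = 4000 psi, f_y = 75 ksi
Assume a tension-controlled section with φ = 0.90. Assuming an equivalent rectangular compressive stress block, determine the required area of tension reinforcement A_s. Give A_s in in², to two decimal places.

A_s ≈ 3.03 in²

M_n = M_u/φ = 6200/0.90 = 6888.89 kip·in.
From M_n = 0.85 f'_c a b (d − a/2):
a = d − √(d² − 2M_n/(0.85 f'_c b)) = 32.8 − √(32.8² − 2 × 6888.89/(0.85 × 4 × 13.4)) = 4.989 in.
A_s = 0.85 f'_c a b / f_y = 0.85 × 4 × 4.989 × 13.4 / 75 = 3.031 in².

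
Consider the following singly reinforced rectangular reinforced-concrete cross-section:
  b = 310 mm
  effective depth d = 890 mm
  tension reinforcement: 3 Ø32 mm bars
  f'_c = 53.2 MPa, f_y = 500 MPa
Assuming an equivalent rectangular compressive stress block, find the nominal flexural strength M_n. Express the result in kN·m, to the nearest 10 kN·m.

M_n ≈ 1020 kN·m

A_s = 3 × 804 = 2412 mm².
T = A_s f_y = 2412 × 500 = 1206000 N = 1206 kN.
From C = T: a = T/(0.85 f'_c b) = 1206000/(0.85 × 53.2 × 310) = 86.03 mm.
M_n = T(d − a/2) = 1206 kN × (890 − 43.015) mm = 1021.46 kN·m.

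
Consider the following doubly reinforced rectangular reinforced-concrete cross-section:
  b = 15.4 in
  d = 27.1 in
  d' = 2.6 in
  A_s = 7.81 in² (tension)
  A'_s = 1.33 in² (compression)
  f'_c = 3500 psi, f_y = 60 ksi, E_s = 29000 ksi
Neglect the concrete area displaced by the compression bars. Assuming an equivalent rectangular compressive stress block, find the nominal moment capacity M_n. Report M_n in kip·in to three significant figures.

M_n ≈ 10800 kip·in

Assume both steels yield.
a = (A_s − A'_s) f_y/(0.85 f'_c b) = (7.81 − 1.33) × 60/(0.85 × 3.5 × 15.4) = 8.486 in.
c = a/β₁ = 8.486/0.85 = 9.984 in; ε'_s = 0.003(c − d')/c = 0.0022 ≥ ε_y = 0.0021, so the compression steel yields.
M_n = (A_s − A'_s) f_y (d − a/2) + A'_s f_y (d − d') = 388.8 × (27.1 − 4.243) + 79.8 × (27.1 − 2.6) = 8886.8 + 1955.1 = 10841.9 kip·in.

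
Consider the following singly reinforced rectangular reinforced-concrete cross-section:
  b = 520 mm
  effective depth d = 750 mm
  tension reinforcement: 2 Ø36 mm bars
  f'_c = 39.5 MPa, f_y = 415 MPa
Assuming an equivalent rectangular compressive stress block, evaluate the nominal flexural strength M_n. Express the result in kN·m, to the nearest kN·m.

M_n ≈ 613 kN·m

A_s = 2 × 1018 = 2036 mm².
T = A_s f_y = 2036 × 415 = 844940 N = 844.94 kN.
From C = T: a = T/(0.85 f'_c b) = 844940/(0.85 × 39.5 × 520) = 48.40 mm.
M_n = T(d − a/2) = 844.94 kN × (750 − 24.2) mm = 613.26 kN·m.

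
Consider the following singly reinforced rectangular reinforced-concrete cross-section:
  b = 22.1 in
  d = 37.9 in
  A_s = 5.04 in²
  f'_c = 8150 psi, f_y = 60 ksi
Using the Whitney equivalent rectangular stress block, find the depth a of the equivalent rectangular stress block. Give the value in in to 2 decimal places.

T = A_s f_y = 5.04 × 60 = 302.4 kips.
a = T/(0.85 f'_c b) = 302.4/(0.85 × 8.15 × 22.1) = 1.98 in.

a ≈ 1.98 in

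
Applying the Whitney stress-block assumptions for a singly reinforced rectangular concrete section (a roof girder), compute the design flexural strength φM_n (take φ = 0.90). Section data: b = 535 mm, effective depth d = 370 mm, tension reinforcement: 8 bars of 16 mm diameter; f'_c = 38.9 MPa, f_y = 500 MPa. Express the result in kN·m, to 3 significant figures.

A_s = 8 × 201 = 1608 mm².
T = A_s f_y = 1608 × 500 = 804000 N = 804 kN.
From C = T: a = T/(0.85 f'_c b) = 804000/(0.85 × 38.9 × 535) = 45.45 mm.
M_n = T(d − a/2) = 804 kN × (370 − 22.725) mm = 279.21 kN·m.
φM_n = 0.90 × 279.21 = 251.29 kN·m.

φM_n ≈ 251 kN·m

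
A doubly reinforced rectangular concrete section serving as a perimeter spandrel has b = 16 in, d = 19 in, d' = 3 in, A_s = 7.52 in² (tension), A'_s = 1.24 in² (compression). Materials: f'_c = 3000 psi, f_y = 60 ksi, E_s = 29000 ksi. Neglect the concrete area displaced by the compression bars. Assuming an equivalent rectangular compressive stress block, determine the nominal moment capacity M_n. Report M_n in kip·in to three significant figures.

Assume both steels yield.
a = (A_s − A'_s) f_y/(0.85 f'_c b) = (7.52 − 1.24) × 60/(0.85 × 3 × 16) = 9.235 in.
c = a/β₁ = 9.235/0.85 = 10.865 in; ε'_s = 0.003(c − d')/c = 0.0022 ≥ ε_y = 0.0021, so the compression steel yields.
M_n = (A_s − A'_s) f_y (d − a/2) + A'_s f_y (d − d') = 376.8 × (19 − 4.6175) + 74.4 × (19 − 3) = 5419.3 + 1190.4 = 6609.7 kip·in.

M_n ≈ 6610 kip·in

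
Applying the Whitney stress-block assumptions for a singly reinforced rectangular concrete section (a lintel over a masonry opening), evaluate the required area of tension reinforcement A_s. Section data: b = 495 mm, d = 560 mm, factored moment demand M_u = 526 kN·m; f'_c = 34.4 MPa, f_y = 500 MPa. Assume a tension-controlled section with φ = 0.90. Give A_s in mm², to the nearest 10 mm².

A_s ≈ 2240 mm²

M_n = M_u/φ = 526/0.90 = 584.444 kN·m.
With M_n = 0.85 f'_c a b (d − a/2), solve the quadratic for a:
a = d − √(d² − 2M_n/(0.85 f'_c b)) = 560 − √(560² − 2 × 584.444×10⁶/(0.85 × 34.4 × 495)) = 77.46 mm.
A_s = 0.85 f'_c a b / f_y = 0.85 × 34.4 × 77.46 × 495 / 500 = 2242.3 mm².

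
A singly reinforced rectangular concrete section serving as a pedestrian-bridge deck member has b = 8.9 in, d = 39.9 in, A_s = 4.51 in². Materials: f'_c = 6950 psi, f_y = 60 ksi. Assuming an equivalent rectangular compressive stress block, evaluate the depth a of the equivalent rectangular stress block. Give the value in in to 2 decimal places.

T = A_s f_y = 4.51 × 60 = 270.6 kips.
a = T/(0.85 f'_c b) = 270.6/(0.85 × 6.95 × 8.9) = 5.15 in.

a ≈ 5.15 in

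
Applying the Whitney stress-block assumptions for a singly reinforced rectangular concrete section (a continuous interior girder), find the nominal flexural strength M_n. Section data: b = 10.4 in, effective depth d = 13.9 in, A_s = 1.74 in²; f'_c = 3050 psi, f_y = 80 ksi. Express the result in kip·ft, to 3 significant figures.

T = A_s f_y = 1.74 × 80 = 139.2 kips.
a = T/(0.85 f'_c b) = 139.2/(0.85 × 3.05 × 10.4) = 5.163 in.
M_n = T(d − a/2) = 139.2 × (13.9 − 2.5815) = 1575.5 kip·in = 1575.5/12 = 131.29 kip·ft.

M_n ≈ 131 kip·ft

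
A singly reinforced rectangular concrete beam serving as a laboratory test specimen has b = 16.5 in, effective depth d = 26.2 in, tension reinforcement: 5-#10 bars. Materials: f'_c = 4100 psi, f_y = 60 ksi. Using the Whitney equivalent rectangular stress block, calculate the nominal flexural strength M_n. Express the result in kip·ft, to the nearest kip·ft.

M_n ≈ 727 kip·ft

A_s = 5 × 1.27 = 6.35 in².
T = A_s f_y = 6.35 × 60 = 381 kips.
a = T/(0.85 f'_c b) = 381/(0.85 × 4.1 × 16.5) = 6.626 in.
M_n = T(d − a/2) = 381 × (26.2 − 3.313) = 8719.9 kip·in = 8719.9/12 = 726.66 kip·ft.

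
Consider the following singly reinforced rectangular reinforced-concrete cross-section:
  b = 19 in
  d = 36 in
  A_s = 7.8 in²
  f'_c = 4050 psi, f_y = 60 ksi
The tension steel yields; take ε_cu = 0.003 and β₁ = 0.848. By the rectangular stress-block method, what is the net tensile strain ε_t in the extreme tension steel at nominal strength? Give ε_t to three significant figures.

a = A_s f_y/(0.85 f'_c b) = 7.155 in.
β₁ = 0.848, so c = a/β₁ = 7.155/0.848 = 8.438 in.
From the linear strain diagram with ε_cu = 0.003: ε_t = 0.003 (d − c)/c = 0.003 × (36 − 8.438)/8.438 = 0.00980.
Since ε_t ≥ 0.005, the section is tension-controlled.

ε_t ≈ 0.00980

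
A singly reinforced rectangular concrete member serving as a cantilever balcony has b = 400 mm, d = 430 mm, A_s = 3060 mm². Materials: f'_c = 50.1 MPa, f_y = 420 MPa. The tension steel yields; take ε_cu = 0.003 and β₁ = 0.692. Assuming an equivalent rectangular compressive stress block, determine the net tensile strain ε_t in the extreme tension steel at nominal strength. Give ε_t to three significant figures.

a = A_s f_y/(0.85 f'_c b) = 75.45 mm.
β₁ = 0.692, so c = a/β₁ = 75.45/0.692 = 109.03 mm.
From the linear strain diagram with ε_cu = 0.003: ε_t = 0.003 (d − c)/c = 0.003 × (430 − 109.03)/109.03 = 0.00883.
Since ε_t ≥ 0.005, the section is tension-controlled.

ε_t ≈ 0.00883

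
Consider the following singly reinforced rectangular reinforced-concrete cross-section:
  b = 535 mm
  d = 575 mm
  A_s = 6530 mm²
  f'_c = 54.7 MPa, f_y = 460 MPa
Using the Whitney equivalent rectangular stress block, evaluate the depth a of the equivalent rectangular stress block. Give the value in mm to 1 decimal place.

a ≈ 120.8 mm

T = A_s f_y = 6530 × 460 = 3003800 N = 3003.8 kN.
Setting C = 0.85 f'_c a b equal to T: a = 3003800/(0.85 × 54.7 × 535) = 120.8 mm.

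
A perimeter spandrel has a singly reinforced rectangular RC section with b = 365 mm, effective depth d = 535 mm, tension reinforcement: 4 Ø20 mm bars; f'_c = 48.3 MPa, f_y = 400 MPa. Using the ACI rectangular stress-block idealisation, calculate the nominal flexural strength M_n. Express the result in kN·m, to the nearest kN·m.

A_s = 4 × 314 = 1256 mm².
T = A_s f_y = 1256 × 400 = 502400 N = 502.4 kN.
From C = T: a = T/(0.85 f'_c b) = 502400/(0.85 × 48.3 × 365) = 33.53 mm.
M_n = T(d − a/2) = 502.4 kN × (535 − 16.765) mm = 260.36 kN·m.

M_n ≈ 260 kN·m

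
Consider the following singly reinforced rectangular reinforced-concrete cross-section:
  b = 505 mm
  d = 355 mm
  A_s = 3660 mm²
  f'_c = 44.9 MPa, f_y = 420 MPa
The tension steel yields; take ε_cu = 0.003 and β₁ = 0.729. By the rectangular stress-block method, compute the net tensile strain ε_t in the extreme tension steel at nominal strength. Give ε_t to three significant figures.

a = A_s f_y/(0.85 f'_c b) = 79.76 mm.
β₁ = 0.729, so c = a/β₁ = 79.76/0.729 = 109.41 mm.
From the linear strain diagram with ε_cu = 0.003: ε_t = 0.003 (d − c)/c = 0.003 × (355 − 109.41)/109.41 = 0.00673.
Since ε_t ≥ 0.005, the section is tension-controlled.

ε_t ≈ 0.00673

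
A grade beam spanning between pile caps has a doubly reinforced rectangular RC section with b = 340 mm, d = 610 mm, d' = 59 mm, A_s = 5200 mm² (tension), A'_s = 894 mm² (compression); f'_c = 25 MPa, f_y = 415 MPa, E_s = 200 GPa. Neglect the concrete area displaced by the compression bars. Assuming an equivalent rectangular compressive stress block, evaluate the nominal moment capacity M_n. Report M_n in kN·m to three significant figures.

M_n ≈ 1070 kN·m

Assume both tension and compression steel yield.
Net tension couple steel: A_s − A'_s = 4306 mm².
a = (A_s − A'_s) f_y / (0.85 f'_c b) = 1786990/(0.85 × 25 × 340) = 247.33 mm.
c = a/β₁ = 247.33/0.85 = 290.98 mm; ε'_s = 0.003(c − d')/c = 0.0024 ≥ f_y/E_s = 0.0021, so compression steel does yield.
M_n = (A_s − A'_s) f_y (d − a/2) + A'_s f_y (d − d') = [1786990 × (610 − 123.665) + 371010 × (610 − 59)] × 10⁻⁶ = 869.08 + 204.43 = 1073.51 kN·m.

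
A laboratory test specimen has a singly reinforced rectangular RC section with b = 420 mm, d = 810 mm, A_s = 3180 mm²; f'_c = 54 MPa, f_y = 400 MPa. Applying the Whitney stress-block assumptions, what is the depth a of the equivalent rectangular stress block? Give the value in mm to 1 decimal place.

a ≈ 66.0 mm

T = A_s f_y = 3180 × 400 = 1272000 N = 1272 kN.
Setting C = 0.85 f'_c a b equal to T: a = 1272000/(0.85 × 54 × 420) = 66.0 mm.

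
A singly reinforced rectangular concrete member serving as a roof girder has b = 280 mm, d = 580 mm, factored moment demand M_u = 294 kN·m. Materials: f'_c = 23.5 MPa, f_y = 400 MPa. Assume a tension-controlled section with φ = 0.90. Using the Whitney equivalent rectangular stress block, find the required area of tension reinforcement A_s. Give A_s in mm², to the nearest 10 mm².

M_n = M_u/φ = 294/0.90 = 326.667 kN·m.
With M_n = 0.85 f'_c a b (d − a/2), solve the quadratic for a:
a = d − √(d² − 2M_n/(0.85 f'_c b)) = 580 − √(580² − 2 × 326.667×10⁶/(0.85 × 23.5 × 280)) = 111.40 mm.
A_s = 0.85 f'_c a b / f_y = 0.85 × 23.5 × 111.40 × 280 / 400 = 1557.7 mm².

A_s ≈ 1560 mm²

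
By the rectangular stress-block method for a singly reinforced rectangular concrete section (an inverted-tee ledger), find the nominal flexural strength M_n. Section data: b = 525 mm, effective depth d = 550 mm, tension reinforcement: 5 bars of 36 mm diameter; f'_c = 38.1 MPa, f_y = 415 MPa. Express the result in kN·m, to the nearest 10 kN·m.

A_s = 5 × 1018 = 5090 mm².
T = A_s f_y = 5090 × 415 = 2112350 N = 2112.35 kN.
From C = T: a = T/(0.85 f'_c b) = 2112350/(0.85 × 38.1 × 525) = 124.24 mm.
M_n = T(d − a/2) = 2112.35 kN × (550 − 62.12) mm = 1030.57 kN·m.

M_n ≈ 1030 kN·m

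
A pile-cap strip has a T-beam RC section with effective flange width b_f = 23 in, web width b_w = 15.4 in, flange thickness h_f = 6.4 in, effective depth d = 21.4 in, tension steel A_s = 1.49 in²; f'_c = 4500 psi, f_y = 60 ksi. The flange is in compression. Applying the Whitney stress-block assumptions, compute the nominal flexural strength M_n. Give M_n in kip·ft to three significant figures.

Tension: T = A_s f_y = 1.49 × 60 = 89.4 kips.
Try a within the flange: a = T/(0.85 f'_c b_f) = 89.4/(0.85 × 4.5 × 23) = 1.016 in.
Since a = 1.016 ≤ h_f = 6.4 in, the stress block lies entirely in the flange; analyse as a rectangular beam of width b_f.
M_n = T(d − a/2) = 89.4 × (21.4 − 0.508) = 1867.7 kip·in.
M_n = 1867.7/12 = 155.64 kip·ft.

M_n ≈ 156 kip·ft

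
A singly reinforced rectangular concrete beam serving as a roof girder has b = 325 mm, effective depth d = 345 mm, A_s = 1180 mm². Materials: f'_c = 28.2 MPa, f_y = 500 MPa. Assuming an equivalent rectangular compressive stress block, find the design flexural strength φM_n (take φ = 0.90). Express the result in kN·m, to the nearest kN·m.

T = A_s f_y = 1180 × 500 = 590000 N = 590 kN.
From C = T: a = T/(0.85 f'_c b) = 590000/(0.85 × 28.2 × 325) = 75.74 mm.
M_n = T(d − a/2) = 590 kN × (345 − 37.87) mm = 181.21 kN·m.
φM_n = 0.90 × 181.21 = 163.09 kN·m.

φM_n ≈ 163 kN·m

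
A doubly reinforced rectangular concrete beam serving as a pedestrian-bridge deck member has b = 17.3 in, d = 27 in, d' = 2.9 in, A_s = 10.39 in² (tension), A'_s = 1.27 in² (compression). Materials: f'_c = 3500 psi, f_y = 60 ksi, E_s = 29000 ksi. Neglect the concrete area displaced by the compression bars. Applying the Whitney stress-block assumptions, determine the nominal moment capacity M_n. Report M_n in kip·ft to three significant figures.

M_n ≈ 1140 kip·ft

Assume both steels yield.
a = (A_s − A'_s) f_y/(0.85 f'_c b) = (10.39 − 1.27) × 60/(0.85 × 3.5 × 17.3) = 10.632 in.
c = a/β₁ = 10.632/0.85 = 12.508 in; ε'_s = 0.003(c − d')/c = 0.0023 ≥ ε_y = 0.0021, so the compression steel yields.
M_n = (A_s − A'_s) f_y (d − a/2) + A'_s f_y (d − d') = 547.2 × (27 − 5.316) + 76.2 × (27 − 2.9) = 11865.5 + 1836.4 = 13701.9 kip·in = 13701.9/12 = 1141.83 kip·ft.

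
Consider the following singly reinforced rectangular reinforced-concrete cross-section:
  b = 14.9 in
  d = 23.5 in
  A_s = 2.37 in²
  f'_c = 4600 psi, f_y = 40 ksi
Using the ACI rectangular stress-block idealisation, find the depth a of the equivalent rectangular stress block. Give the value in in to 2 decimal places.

T = A_s f_y = 2.37 × 40 = 94.8 kips.
a = T/(0.85 f'_c b) = 94.8/(0.85 × 4.6 × 14.9) = 1.63 in.

a ≈ 1.63 in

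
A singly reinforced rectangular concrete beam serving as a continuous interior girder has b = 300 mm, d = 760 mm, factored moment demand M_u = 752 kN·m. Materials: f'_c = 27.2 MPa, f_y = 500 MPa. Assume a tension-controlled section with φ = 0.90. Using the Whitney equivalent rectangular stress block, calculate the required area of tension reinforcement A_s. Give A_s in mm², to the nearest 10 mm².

M_n = M_u/φ = 752/0.90 = 835.556 kN·m.
With M_n = 0.85 f'_c a b (d − a/2), solve the quadratic for a:
a = d − √(d² − 2M_n/(0.85 f'_c b)) = 760 − √(760² − 2 × 835.556×10⁶/(0.85 × 27.2 × 300)) = 179.77 mm.
A_s = 0.85 f'_c a b / f_y = 0.85 × 27.2 × 179.77 × 300 / 500 = 2493.8 mm².

A_s ≈ 2490 mm²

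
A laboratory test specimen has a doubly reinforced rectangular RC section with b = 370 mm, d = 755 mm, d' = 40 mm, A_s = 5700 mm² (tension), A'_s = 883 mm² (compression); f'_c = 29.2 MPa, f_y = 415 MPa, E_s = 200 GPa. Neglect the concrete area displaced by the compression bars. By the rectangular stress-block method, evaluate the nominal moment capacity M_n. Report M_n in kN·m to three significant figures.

Assume both tension and compression steel yield.
Net tension couple steel: A_s − A'_s = 4817 mm².
a = (A_s − A'_s) f_y / (0.85 f'_c b) = 1999055/(0.85 × 29.2 × 370) = 217.68 mm.
c = a/β₁ = 217.68/0.841 = 258.83 mm; ε'_s = 0.003(c − d')/c = 0.0025 ≥ f_y/E_s = 0.0021, so compression steel does yield.
M_n = (A_s − A'_s) f_y (d − a/2) + A'_s f_y (d − d') = [1999055 × (755 − 108.84) + 366445 × (755 − 40)] × 10⁻⁶ = 1291.71 + 262.01 = 1553.72 kN·m.

M_n ≈ 1550 kN·m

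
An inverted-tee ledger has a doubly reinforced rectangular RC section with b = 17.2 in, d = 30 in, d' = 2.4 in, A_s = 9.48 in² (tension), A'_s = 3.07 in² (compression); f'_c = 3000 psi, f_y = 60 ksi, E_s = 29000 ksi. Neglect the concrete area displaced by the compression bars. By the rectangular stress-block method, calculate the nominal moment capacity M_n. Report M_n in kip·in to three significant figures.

Assume both steels yield.
a = (A_s − A'_s) f_y/(0.85 f'_c b) = (9.48 − 3.07) × 60/(0.85 × 3 × 17.2) = 8.769 in.
c = a/β₁ = 8.769/0.85 = 10.316 in; ε'_s = 0.003(c − d')/c = 0.0023 ≥ ε_y = 0.0021, so the compression steel yields.
M_n = (A_s − A'_s) f_y (d − a/2) + A'_s f_y (d − d') = 384.6 × (30 − 4.3845) + 184.2 × (30 − 2.4) = 9851.7 + 5083.9 = 14935.6 kip·in.

M_n ≈ 14900 kip·in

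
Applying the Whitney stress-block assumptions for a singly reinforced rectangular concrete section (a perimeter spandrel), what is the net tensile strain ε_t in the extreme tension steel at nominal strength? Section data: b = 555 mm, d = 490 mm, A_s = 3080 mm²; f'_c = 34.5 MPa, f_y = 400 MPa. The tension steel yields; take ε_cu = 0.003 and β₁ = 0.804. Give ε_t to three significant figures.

a = A_s f_y/(0.85 f'_c b) = 75.70 mm.
β₁ = 0.804, so c = a/β₁ = 75.70/0.804 = 94.15 mm.
From the linear strain diagram with ε_cu = 0.003: ε_t = 0.003 (d − c)/c = 0.003 × (490 − 94.15)/94.15 = 0.0126.
Since ε_t ≥ 0.005, the section is tension-controlled.

ε_t ≈ 0.0126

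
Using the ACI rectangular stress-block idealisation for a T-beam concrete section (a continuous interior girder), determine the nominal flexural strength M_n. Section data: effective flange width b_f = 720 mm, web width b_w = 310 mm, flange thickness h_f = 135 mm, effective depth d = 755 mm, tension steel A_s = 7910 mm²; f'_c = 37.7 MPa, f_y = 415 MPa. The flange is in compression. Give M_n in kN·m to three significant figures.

Tension: T = A_s f_y = 7910 × 415 = 3282650 N.
Try a within the flange: a = T/(0.85 f'_c b_f) = 3282650/(0.85 × 37.7 × 720) = 142.28 mm.
a = 142.28 > h_f = 135 mm: the block extends into the web. Split into flange-overhang and web parts.
C_f = 0.85 f'_c (b_f − b_w) h_f = 0.85 × 37.7 × (720 − 310) × 135 = 1773691 N.
Remaining web compression depth: a_w = (T − C_f)/(0.85 f'_c b_w) = (3282650 − 1773691)/(0.85 × 37.7 × 310) = 151.90 mm.
M_n = C_f(d − h_f/2) + (T − C_f)(d − a_w/2) = 1773691 × (755 − 67.5) + 1508959 × (755 − 75.95) = 1219.41 + 1024.66 = 2244.07 × 10⁶ N·mm.
M_n = 2244.07 kN·m.

M_n ≈ 2240 kN·m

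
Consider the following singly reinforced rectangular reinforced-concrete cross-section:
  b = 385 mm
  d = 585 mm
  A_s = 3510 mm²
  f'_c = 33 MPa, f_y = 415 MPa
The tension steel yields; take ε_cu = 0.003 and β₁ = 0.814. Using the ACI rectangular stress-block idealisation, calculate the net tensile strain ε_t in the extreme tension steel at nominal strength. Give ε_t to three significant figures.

a = A_s f_y/(0.85 f'_c b) = 134.88 mm.
β₁ = 0.814, so c = a/β₁ = 134.88/0.814 = 165.70 mm.
From the linear strain diagram with ε_cu = 0.003: ε_t = 0.003 (d − c)/c = 0.003 × (585 − 165.70)/165.70 = 0.00759.
Since ε_t ≥ 0.005, the section is tension-controlled.

ε_t ≈ 0.00759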